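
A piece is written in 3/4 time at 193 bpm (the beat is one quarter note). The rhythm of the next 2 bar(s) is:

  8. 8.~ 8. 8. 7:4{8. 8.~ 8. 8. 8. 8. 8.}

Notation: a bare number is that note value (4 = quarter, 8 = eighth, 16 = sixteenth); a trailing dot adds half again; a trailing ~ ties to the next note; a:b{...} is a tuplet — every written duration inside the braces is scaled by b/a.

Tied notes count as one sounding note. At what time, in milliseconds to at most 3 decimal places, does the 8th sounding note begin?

note 8 onset = 36/7b = 1598.816ms

1. 0.0ms @ 0 + 233.161ms (3/4)
2. 233.161ms @ 3/4 + 466.321ms (3/2)
3. 699.482ms @ 9/4 + 233.161ms (3/4)
4. 932.642ms @ 3 + 133.235ms (3/7)
5. 1065.877ms @ 24/7 + 266.469ms (6/7)
6. 1332.346ms @ 30/7 + 133.235ms (3/7)
7. 1465.581ms @ 33/7 + 133.235ms (3/7)
8. 1598.816ms @ 36/7 + 133.235ms (3/7)
9. 1732.05ms @ 39/7 + 133.235ms (3/7)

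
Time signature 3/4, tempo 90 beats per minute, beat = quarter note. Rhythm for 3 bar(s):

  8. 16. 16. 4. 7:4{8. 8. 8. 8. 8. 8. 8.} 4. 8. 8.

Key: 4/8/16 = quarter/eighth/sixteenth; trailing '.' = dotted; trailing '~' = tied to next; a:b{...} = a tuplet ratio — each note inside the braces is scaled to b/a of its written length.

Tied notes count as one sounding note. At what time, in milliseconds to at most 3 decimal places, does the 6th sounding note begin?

1. 0.0ms @ 0 + 500.0ms (3/4)
2. 500.0ms @ 3/4 + 250.0ms (3/8)
3. 750.0ms @ 9/8 + 250.0ms (3/8)
4. 1000.0ms @ 3/2 + 1000.0ms (3/2)
5. 2000.0ms @ 3 + 285.714ms (3/7)
6. 2285.714ms @ 24/7 + 285.714ms (3/7)
7. 2571.429ms @ 27/7 + 285.714ms (3/7)
8. 2857.143ms @ 30/7 + 285.714ms (3/7)
9. 3142.857ms @ 33/7 + 285.714ms (3/7)
10. 3428.571ms @ 36/7 + 285.714ms (3/7)
11. 3714.286ms @ 39/7 + 285.714ms (3/7)
12. 4000.0ms @ 6 + 1000.0ms (3/2)
13. 5000.0ms @ 15/2 + 500.0ms (3/4)
14. 5500.0ms @ 33/4 + 500.0ms (3/4)

note 6 onset = 24/7b = 2285.714ms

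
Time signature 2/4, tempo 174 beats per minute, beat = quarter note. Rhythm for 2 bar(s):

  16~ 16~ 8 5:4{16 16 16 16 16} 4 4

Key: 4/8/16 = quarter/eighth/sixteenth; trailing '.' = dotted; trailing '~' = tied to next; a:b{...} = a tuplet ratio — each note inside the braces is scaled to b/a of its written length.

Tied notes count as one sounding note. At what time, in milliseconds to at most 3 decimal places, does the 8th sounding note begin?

1. 0.0ms @ 0 + 344.828ms (1)
2. 344.828ms @ 1 + 68.966ms (1/5)
3. 413.793ms @ 6/5 + 68.966ms (1/5)
4. 482.759ms @ 7/5 + 68.966ms (1/5)
5. 551.724ms @ 8/5 + 68.966ms (1/5)
6. 620.69ms @ 9/5 + 68.966ms (1/5)
7. 689.655ms @ 2 + 344.828ms (1)
8. 1034.483ms @ 3 + 344.828ms (1)

note 8 onset = 3b = 1034.483ms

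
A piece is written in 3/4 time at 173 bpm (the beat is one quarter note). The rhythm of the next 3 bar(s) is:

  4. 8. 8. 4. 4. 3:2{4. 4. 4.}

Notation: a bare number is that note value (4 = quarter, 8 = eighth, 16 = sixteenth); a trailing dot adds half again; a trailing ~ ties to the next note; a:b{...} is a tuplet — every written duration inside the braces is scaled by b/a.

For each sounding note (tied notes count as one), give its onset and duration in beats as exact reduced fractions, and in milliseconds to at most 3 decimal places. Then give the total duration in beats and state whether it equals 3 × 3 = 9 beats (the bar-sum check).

1) 0.0ms=0b +520.231ms=3/2b
2) 520.231ms=3/2b +260.116ms=3/4b
3) 780.347ms=9/4b +260.116ms=3/4b
4) 1040.462ms=3b +520.231ms=3/2b
5) 1560.694ms=9/2b +520.231ms=3/2b
6) 2080.925ms=6b +346.821ms=1b
7) 2427.746ms=7b +346.821ms=1b
8) 2774.566ms=8b +346.821ms=1b
Σ=9b of 9 (173bpm 3/4) — PASS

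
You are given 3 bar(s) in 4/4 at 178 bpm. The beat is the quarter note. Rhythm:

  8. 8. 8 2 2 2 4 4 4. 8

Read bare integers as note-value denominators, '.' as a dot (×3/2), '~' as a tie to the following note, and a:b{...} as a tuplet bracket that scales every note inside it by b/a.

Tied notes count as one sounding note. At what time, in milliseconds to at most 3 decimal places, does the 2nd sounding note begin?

note 2 onset = 3/4b = 252.809ms

1. 0.0ms @ 0 + 252.809ms (3/4)
2. 252.809ms @ 3/4 + 252.809ms (3/4)
3. 505.618ms @ 3/2 + 168.539ms (1/2)
4. 674.157ms @ 2 + 674.157ms (2)
5. 1348.315ms @ 4 + 674.157ms (2)
6. 2022.472ms @ 6 + 674.157ms (2)
7. 2696.629ms @ 8 + 337.079ms (1)
8. 3033.708ms @ 9 + 337.079ms (1)
9. 3370.787ms @ 10 + 505.618ms (3/2)
10. 3876.404ms @ 23/2 + 168.539ms (1/2)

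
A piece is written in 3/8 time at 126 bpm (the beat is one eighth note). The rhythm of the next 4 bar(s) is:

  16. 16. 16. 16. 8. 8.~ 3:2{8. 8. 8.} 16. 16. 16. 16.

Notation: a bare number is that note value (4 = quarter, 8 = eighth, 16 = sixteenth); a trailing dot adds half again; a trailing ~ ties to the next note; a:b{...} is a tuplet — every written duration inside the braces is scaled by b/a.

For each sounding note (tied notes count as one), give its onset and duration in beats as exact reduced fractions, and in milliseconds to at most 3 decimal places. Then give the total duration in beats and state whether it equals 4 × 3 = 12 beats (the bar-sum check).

1) 0.0ms=0b +357.143ms=3/4b
2) 357.143ms=3/4b +357.143ms=3/4b
3) 714.286ms=3/2b +357.143ms=3/4b
4) 1071.429ms=9/4b +357.143ms=3/4b
5) 1428.571ms=3b +714.286ms=3/2b
6) 2142.857ms=9/2b +1190.476ms=5/2b
7) 3333.333ms=7b +476.19ms=1b
8) 3809.524ms=8b +476.19ms=1b
9) 4285.714ms=9b +357.143ms=3/4b
10) 4642.857ms=39/4b +357.143ms=3/4b
11) 5000.0ms=21/2b +357.143ms=3/4b
12) 5357.143ms=45/4b +357.143ms=3/4b
Σ=12b of 12 (126bpm 3/8) — PASS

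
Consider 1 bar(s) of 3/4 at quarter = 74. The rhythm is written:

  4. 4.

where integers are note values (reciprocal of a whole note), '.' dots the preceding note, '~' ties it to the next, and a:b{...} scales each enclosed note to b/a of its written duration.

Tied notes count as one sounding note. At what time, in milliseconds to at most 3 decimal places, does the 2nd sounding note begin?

note 2 onset = 3/2b = 1216.216ms

1. 0.0ms @ 0 + 1216.216ms (3/2)
2. 1216.216ms @ 3/2 + 1216.216ms (3/2)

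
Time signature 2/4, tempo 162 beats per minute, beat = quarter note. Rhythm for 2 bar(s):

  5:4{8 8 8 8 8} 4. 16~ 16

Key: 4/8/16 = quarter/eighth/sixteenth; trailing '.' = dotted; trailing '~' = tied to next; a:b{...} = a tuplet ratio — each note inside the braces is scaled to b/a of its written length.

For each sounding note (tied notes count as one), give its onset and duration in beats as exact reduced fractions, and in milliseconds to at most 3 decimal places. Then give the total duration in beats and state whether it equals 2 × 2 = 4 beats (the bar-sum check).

1) 0.0ms=0b +148.148ms=2/5b
2) 148.148ms=2/5b +148.148ms=2/5b
3) 296.296ms=4/5b +148.148ms=2/5b
4) 444.444ms=6/5b +148.148ms=2/5b
5) 592.593ms=8/5b +148.148ms=2/5b
6) 740.741ms=2b +555.556ms=3/2b
7) 1296.296ms=7/2b +185.185ms=1/2b
Σ=4b of 4 (162bpm 2/4) — PASS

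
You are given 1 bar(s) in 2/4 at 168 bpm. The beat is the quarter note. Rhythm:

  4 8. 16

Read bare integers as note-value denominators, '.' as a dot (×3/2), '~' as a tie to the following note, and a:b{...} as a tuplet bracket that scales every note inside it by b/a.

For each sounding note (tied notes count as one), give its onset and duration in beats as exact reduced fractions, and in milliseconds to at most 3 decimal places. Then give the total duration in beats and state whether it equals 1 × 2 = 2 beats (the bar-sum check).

1) 0.0ms=0b +357.143ms=1b
2) 357.143ms=1b +267.857ms=3/4b
3) 625.0ms=7/4b +89.286ms=1/4b
Σ=2b of 2 (168bpm 2/4) — PASS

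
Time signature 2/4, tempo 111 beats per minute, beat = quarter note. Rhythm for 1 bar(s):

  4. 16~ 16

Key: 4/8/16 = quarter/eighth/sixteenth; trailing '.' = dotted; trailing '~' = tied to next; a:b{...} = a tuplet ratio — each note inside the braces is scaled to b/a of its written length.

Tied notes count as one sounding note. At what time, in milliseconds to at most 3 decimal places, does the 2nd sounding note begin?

1. 0.0ms @ 0 + 810.811ms (3/2)
2. 810.811ms @ 3/2 + 270.27ms (1/2)

note 2 onset = 3/2b = 810.811ms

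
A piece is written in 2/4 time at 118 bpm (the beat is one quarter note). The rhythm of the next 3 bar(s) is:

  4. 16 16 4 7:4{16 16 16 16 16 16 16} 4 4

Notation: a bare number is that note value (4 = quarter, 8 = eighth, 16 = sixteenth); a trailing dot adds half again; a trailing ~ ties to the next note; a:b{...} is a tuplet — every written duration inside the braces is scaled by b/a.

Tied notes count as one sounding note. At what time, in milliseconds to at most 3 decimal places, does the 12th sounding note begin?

note 12 onset = 4b = 2033.898ms

1. 0.0ms @ 0 + 762.712ms (3/2)
2. 762.712ms @ 3/2 + 127.119ms (1/4)
3. 889.831ms @ 7/4 + 127.119ms (1/4)
4. 1016.949ms @ 2 + 508.475ms (1)
5. 1525.424ms @ 3 + 72.639ms (1/7)
6. 1598.063ms @ 22/7 + 72.639ms (1/7)
7. 1670.702ms @ 23/7 + 72.639ms (1/7)
8. 1743.341ms @ 24/7 + 72.639ms (1/7)
9. 1815.981ms @ 25/7 + 72.639ms (1/7)
10. 1888.62ms @ 26/7 + 72.639ms (1/7)
11. 1961.259ms @ 27/7 + 72.639ms (1/7)
12. 2033.898ms @ 4 + 508.475ms (1)
13. 2542.373ms @ 5 + 508.475ms (1)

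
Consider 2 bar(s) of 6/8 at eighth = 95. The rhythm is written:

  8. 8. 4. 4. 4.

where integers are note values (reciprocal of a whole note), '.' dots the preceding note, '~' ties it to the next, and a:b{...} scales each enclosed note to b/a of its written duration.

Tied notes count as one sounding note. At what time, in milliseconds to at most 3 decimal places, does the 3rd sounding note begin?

1. 0.0ms @ 0 + 947.368ms (3/2)
2. 947.368ms @ 3/2 + 947.368ms (3/2)
3. 1894.737ms @ 3 + 1894.737ms (3)
4. 3789.474ms @ 6 + 1894.737ms (3)
5. 5684.211ms @ 9 + 1894.737ms (3)

note 3 onset = 3b = 1894.737ms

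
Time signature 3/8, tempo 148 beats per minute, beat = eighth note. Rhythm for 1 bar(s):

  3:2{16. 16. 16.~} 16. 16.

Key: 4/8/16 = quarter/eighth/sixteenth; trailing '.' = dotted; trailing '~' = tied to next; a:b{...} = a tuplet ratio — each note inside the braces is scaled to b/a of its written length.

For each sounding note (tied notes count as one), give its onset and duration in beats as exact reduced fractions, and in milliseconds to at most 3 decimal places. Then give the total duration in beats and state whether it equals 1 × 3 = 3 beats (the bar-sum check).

1) 0.0ms=0b +202.703ms=1/2b
2) 202.703ms=1/2b +202.703ms=1/2b
3) 405.405ms=1b +506.757ms=5/4b
4) 912.162ms=9/4b +304.054ms=3/4b
Σ=3b of 3 (148bpm 3/8) — PASS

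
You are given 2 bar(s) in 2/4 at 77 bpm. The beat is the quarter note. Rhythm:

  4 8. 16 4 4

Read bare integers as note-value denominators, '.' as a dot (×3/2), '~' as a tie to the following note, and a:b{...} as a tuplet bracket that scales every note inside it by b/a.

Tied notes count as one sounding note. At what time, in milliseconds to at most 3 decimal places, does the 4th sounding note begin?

note 4 onset = 2b = 1558.442ms

1. 0.0ms @ 0 + 779.221ms (1)
2. 779.221ms @ 1 + 584.416ms (3/4)
3. 1363.636ms @ 7/4 + 194.805ms (1/4)
4. 1558.442ms @ 2 + 779.221ms (1)
5. 2337.662ms @ 3 + 779.221ms (1)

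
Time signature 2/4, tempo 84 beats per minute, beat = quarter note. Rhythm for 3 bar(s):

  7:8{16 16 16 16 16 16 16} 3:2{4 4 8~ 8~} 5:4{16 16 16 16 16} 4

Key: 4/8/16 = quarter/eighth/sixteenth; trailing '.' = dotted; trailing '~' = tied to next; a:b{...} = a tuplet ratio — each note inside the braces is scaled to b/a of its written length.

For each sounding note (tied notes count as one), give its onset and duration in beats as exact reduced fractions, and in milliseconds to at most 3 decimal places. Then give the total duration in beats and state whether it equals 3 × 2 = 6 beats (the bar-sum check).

1) 0.0ms=0b +204.082ms=2/7b
2) 204.082ms=2/7b +204.082ms=2/7b
3) 408.163ms=4/7b +204.082ms=2/7b
4) 612.245ms=6/7b +204.082ms=2/7b
5) 816.327ms=8/7b +204.082ms=2/7b
6) 1020.408ms=10/7b +204.082ms=2/7b
7) 1224.49ms=12/7b +204.082ms=2/7b
8) 1428.571ms=2b +476.19ms=2/3b
9) 1904.762ms=8/3b +476.19ms=2/3b
10) 2380.952ms=10/3b +619.048ms=13/15b
11) 3000.0ms=21/5b +142.857ms=1/5b
12) 3142.857ms=22/5b +142.857ms=1/5b
13) 3285.714ms=23/5b +142.857ms=1/5b
14) 3428.571ms=24/5b +142.857ms=1/5b
15) 3571.429ms=5b +714.286ms=1b
Σ=6b of 6 (84bpm 2/4) — PASS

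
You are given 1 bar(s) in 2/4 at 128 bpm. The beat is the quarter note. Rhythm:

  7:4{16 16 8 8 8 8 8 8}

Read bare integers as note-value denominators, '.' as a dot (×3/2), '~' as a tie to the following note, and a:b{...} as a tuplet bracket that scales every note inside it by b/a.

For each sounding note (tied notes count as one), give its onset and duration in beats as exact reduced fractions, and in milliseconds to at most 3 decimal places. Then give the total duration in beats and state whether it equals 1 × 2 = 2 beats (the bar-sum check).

1) 0.0ms=0b +66.964ms=1/7b
2) 66.964ms=1/7b +66.964ms=1/7b
3) 133.929ms=2/7b +133.929ms=2/7b
4) 267.857ms=4/7b +133.929ms=2/7b
5) 401.786ms=6/7b +133.929ms=2/7b
6) 535.714ms=8/7b +133.929ms=2/7b
7) 669.643ms=10/7b +133.929ms=2/7b
8) 803.571ms=12/7b +133.929ms=2/7b
Σ=2b of 2 (128bpm 2/4) — PASS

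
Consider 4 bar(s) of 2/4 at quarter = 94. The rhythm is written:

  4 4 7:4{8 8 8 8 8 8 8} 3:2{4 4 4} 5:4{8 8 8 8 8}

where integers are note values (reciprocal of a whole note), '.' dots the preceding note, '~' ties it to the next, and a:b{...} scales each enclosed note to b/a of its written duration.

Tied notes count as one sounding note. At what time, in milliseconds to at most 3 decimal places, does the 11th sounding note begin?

note 11 onset = 14/3b = 2978.723ms

1. 0.0ms @ 0 + 638.298ms (1)
2. 638.298ms @ 1 + 638.298ms (1)
3. 1276.596ms @ 2 + 182.371ms (2/7)
4. 1458.967ms @ 16/7 + 182.371ms (2/7)
5. 1641.337ms @ 18/7 + 182.371ms (2/7)
6. 1823.708ms @ 20/7 + 182.371ms (2/7)
7. 2006.079ms @ 22/7 + 182.371ms (2/7)
8. 2188.45ms @ 24/7 + 182.371ms (2/7)
9. 2370.821ms @ 26/7 + 182.371ms (2/7)
10. 2553.191ms @ 4 + 425.532ms (2/3)
11. 2978.723ms @ 14/3 + 425.532ms (2/3)
12. 3404.255ms @ 16/3 + 425.532ms (2/3)
13. 3829.787ms @ 6 + 255.319ms (2/5)
14. 4085.106ms @ 32/5 + 255.319ms (2/5)
15. 4340.426ms @ 34/5 + 255.319ms (2/5)
16. 4595.745ms @ 36/5 + 255.319ms (2/5)
17. 4851.064ms @ 38/5 + 255.319ms (2/5)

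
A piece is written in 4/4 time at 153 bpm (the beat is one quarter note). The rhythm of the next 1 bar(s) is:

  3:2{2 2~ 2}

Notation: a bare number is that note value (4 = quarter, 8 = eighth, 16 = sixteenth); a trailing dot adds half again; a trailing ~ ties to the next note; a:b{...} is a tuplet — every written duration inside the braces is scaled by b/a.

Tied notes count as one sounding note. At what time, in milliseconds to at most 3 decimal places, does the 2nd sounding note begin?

1. 0.0ms @ 0 + 522.876ms (4/3)
2. 522.876ms @ 4/3 + 1045.752ms (8/3)

note 2 onset = 4/3b = 522.876ms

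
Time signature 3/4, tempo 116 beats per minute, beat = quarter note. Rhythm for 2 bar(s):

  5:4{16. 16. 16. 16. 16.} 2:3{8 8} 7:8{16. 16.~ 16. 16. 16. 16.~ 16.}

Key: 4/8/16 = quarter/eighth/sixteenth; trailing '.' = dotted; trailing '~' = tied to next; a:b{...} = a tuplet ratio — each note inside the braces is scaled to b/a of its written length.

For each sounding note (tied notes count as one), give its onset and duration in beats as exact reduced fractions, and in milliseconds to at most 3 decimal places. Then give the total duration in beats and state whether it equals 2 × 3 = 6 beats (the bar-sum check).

1) 0.0ms=0b +155.172ms=3/10b
2) 155.172ms=3/10b +155.172ms=3/10b
3) 310.345ms=3/5b +155.172ms=3/10b
4) 465.517ms=9/10b +155.172ms=3/10b
5) 620.69ms=6/5b +155.172ms=3/10b
6) 775.862ms=3/2b +387.931ms=3/4b
7) 1163.793ms=9/4b +387.931ms=3/4b
8) 1551.724ms=3b +221.675ms=3/7b
9) 1773.399ms=24/7b +443.35ms=6/7b
10) 2216.749ms=30/7b +221.675ms=3/7b
11) 2438.424ms=33/7b +221.675ms=3/7b
12) 2660.099ms=36/7b +443.35ms=6/7b
Σ=6b of 6 (116bpm 3/4) — PASS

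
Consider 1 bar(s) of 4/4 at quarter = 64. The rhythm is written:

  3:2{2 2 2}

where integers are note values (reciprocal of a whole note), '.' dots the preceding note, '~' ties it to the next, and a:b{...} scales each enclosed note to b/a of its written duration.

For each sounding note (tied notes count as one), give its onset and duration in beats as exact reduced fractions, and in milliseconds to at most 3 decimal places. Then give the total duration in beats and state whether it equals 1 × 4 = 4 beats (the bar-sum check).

1) 0.0ms=0b +1250.0ms=4/3b
2) 1250.0ms=4/3b +1250.0ms=4/3b
3) 2500.0ms=8/3b +1250.0ms=4/3b
Σ=4b of 4 (64bpm 4/4) — PASS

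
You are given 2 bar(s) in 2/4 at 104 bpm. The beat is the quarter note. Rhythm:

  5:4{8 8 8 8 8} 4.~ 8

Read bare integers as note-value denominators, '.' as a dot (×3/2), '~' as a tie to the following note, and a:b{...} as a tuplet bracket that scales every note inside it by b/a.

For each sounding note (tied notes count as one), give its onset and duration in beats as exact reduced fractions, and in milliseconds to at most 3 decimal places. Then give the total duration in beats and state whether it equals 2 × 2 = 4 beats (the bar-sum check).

1) 0.0ms=0b +230.769ms=2/5b
2) 230.769ms=2/5b +230.769ms=2/5b
3) 461.538ms=4/5b +230.769ms=2/5b
4) 692.308ms=6/5b +230.769ms=2/5b
5) 923.077ms=8/5b +230.769ms=2/5b
6) 1153.846ms=2b +1153.846ms=2b
Σ=4b of 4 (104bpm 2/4) — PASS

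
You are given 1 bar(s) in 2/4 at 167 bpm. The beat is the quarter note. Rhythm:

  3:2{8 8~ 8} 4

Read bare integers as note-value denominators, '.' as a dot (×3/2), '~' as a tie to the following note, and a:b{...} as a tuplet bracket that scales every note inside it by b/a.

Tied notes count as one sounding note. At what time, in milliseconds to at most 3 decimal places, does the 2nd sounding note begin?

note 2 onset = 1/3b = 119.76ms

1. 0.0ms @ 0 + 119.76ms (1/3)
2. 119.76ms @ 1/3 + 239.521ms (2/3)
3. 359.281ms @ 1 + 359.281ms (1)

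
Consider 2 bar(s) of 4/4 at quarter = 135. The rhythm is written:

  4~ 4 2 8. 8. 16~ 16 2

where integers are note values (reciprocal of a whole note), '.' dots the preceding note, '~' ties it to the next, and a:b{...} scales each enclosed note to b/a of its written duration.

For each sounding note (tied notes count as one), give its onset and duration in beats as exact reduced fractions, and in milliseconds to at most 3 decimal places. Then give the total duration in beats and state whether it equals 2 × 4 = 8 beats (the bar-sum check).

1) 0.0ms=0b +888.889ms=2b
2) 888.889ms=2b +888.889ms=2b
3) 1777.778ms=4b +333.333ms=3/4b
4) 2111.111ms=19/4b +333.333ms=3/4b
5) 2444.444ms=11/2b +222.222ms=1/2b
6) 2666.667ms=6b +888.889ms=2b
Σ=8b of 8 (135bpm 4/4) — PASS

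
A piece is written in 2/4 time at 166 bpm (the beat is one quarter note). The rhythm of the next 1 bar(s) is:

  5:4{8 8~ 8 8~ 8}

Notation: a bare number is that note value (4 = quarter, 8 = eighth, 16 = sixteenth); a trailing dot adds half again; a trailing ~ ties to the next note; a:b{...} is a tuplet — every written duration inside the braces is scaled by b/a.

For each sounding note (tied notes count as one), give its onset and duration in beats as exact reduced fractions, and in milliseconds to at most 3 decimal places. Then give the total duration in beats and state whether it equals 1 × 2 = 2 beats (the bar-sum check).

1) 0.0ms=0b +144.578ms=2/5b
2) 144.578ms=2/5b +289.157ms=4/5b
3) 433.735ms=6/5b +289.157ms=4/5b
Σ=2b of 2 (166bpm 2/4) — PASS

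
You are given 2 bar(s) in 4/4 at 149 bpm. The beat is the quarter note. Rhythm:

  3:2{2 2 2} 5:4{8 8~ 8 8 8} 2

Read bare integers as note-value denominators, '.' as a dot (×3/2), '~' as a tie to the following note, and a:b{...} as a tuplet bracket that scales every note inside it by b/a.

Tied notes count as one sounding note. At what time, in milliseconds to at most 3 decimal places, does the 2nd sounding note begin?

note 2 onset = 4/3b = 536.913ms

1. 0.0ms @ 0 + 536.913ms (4/3)
2. 536.913ms @ 4/3 + 536.913ms (4/3)
3. 1073.826ms @ 8/3 + 536.913ms (4/3)
4. 1610.738ms @ 4 + 161.074ms (2/5)
5. 1771.812ms @ 22/5 + 322.148ms (4/5)
6. 2093.96ms @ 26/5 + 161.074ms (2/5)
7. 2255.034ms @ 28/5 + 161.074ms (2/5)
8. 2416.107ms @ 6 + 805.369ms (2)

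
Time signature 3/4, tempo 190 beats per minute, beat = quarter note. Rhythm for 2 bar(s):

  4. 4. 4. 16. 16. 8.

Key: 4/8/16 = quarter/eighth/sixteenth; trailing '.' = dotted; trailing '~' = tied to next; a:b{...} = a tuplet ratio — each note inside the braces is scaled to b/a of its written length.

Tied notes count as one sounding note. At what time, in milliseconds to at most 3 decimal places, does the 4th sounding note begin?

note 4 onset = 9/2b = 1421.053ms

1. 0.0ms @ 0 + 473.684ms (3/2)
2. 473.684ms @ 3/2 + 473.684ms (3/2)
3. 947.368ms @ 3 + 473.684ms (3/2)
4. 1421.053ms @ 9/2 + 118.421ms (3/8)
5. 1539.474ms @ 39/8 + 118.421ms (3/8)
6. 1657.895ms @ 21/4 + 236.842ms (3/4)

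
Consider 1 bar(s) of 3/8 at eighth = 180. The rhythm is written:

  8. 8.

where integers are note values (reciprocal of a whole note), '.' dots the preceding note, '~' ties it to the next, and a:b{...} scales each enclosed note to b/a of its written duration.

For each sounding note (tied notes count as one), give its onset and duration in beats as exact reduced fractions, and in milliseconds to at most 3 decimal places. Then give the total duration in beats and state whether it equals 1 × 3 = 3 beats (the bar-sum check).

1) 0.0ms=0b +500.0ms=3/2b
2) 500.0ms=3/2b +500.0ms=3/2b
Σ=3b of 3 (180bpm 3/8) — PASS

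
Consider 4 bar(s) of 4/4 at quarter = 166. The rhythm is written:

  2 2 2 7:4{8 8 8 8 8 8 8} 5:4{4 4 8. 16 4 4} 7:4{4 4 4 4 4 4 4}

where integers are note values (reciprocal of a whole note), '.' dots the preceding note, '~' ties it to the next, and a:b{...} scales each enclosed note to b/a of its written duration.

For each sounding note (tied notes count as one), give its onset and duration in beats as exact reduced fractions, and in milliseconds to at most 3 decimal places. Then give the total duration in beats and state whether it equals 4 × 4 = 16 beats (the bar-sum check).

1) 0.0ms=0b +722.892ms=2b
2) 722.892ms=2b +722.892ms=2b
3) 1445.783ms=4b +722.892ms=2b
4) 2168.675ms=6b +103.27ms=2/7b
5) 2271.945ms=44/7b +103.27ms=2/7b
6) 2375.215ms=46/7b +103.27ms=2/7b
7) 2478.485ms=48/7b +103.27ms=2/7b
8) 2581.756ms=50/7b +103.27ms=2/7b
9) 2685.026ms=52/7b +103.27ms=2/7b
10) 2788.296ms=54/7b +103.27ms=2/7b
11) 2891.566ms=8b +289.157ms=4/5b
12) 3180.723ms=44/5b +289.157ms=4/5b
13) 3469.88ms=48/5b +216.867ms=3/5b
14) 3686.747ms=51/5b +72.289ms=1/5b
15) 3759.036ms=52/5b +289.157ms=4/5b
16) 4048.193ms=56/5b +289.157ms=4/5b
17) 4337.349ms=12b +206.54ms=4/7b
18) 4543.89ms=88/7b +206.54ms=4/7b
19) 4750.43ms=92/7b +206.54ms=4/7b
20) 4956.971ms=96/7b +206.54ms=4/7b
21) 5163.511ms=100/7b +206.54ms=4/7b
22) 5370.052ms=104/7b +206.54ms=4/7b
23) 5576.592ms=108/7b +206.54ms=4/7b
Σ=16b of 16 (166bpm 4/4) — PASS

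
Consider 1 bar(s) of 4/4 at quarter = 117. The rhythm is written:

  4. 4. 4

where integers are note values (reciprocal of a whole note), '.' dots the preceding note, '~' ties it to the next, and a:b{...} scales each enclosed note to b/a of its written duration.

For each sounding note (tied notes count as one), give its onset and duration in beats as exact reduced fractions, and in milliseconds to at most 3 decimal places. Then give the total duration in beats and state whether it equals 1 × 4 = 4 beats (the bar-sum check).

1) 0.0ms=0b +769.231ms=3/2b
2) 769.231ms=3/2b +769.231ms=3/2b
3) 1538.462ms=3b +512.821ms=1b
Σ=4b of 4 (117bpm 4/4) — PASS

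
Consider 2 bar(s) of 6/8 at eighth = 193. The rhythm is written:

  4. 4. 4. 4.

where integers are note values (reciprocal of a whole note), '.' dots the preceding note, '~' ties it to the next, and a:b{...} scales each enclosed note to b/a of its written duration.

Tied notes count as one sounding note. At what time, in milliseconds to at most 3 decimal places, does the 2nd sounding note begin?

1. 0.0ms @ 0 + 932.642ms (3)
2. 932.642ms @ 3 + 932.642ms (3)
3. 1865.285ms @ 6 + 932.642ms (3)
4. 2797.927ms @ 9 + 932.642ms (3)

note 2 onset = 3b = 932.642ms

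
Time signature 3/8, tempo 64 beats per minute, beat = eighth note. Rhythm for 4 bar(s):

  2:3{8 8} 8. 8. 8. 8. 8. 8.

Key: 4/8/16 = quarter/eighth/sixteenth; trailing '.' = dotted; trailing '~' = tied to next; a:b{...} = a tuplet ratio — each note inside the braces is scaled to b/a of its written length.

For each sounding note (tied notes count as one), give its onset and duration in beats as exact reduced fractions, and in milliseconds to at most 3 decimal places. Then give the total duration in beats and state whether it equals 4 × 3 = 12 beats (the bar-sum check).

1) 0.0ms=0b +1406.25ms=3/2b
2) 1406.25ms=3/2b +1406.25ms=3/2b
3) 2812.5ms=3b +1406.25ms=3/2b
4) 4218.75ms=9/2b +1406.25ms=3/2b
5) 5625.0ms=6b +1406.25ms=3/2b
6) 7031.25ms=15/2b +1406.25ms=3/2b
7) 8437.5ms=9b +1406.25ms=3/2b
8) 9843.75ms=21/2b +1406.25ms=3/2b
Σ=12b of 12 (64bpm 3/8) — PASS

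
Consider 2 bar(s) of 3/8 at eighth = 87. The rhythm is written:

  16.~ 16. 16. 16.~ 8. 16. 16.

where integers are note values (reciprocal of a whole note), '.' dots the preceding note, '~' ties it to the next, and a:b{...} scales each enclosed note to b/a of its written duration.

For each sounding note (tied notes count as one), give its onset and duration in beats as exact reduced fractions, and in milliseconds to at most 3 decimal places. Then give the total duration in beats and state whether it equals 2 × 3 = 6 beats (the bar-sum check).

1) 0.0ms=0b +1034.483ms=3/2b
2) 1034.483ms=3/2b +517.241ms=3/4b
3) 1551.724ms=9/4b +1551.724ms=9/4b
4) 3103.448ms=9/2b +517.241ms=3/4b
5) 3620.69ms=21/4b +517.241ms=3/4b
Σ=6b of 6 (87bpm 3/8) — PASS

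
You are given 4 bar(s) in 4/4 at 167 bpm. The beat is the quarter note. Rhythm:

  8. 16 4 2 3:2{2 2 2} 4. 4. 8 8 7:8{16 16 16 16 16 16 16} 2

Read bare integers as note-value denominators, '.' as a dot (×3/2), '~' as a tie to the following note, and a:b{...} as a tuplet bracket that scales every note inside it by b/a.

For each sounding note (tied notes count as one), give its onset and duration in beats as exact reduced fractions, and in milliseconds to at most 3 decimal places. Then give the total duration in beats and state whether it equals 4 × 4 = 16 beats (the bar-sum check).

1) 0.0ms=0b +269.461ms=3/4b
2) 269.461ms=3/4b +89.82ms=1/4b
3) 359.281ms=1b +359.281ms=1b
4) 718.563ms=2b +718.563ms=2b
5) 1437.126ms=4b +479.042ms=4/3b
6) 1916.168ms=16/3b +479.042ms=4/3b
7) 2395.21ms=20/3b +479.042ms=4/3b
8) 2874.251ms=8b +538.922ms=3/2b
9) 3413.174ms=19/2b +538.922ms=3/2b
10) 3952.096ms=11b +179.641ms=1/2b
11) 4131.737ms=23/2b +179.641ms=1/2b
12) 4311.377ms=12b +102.652ms=2/7b
13) 4414.029ms=86/7b +102.652ms=2/7b
14) 4516.681ms=88/7b +102.652ms=2/7b
15) 4619.333ms=90/7b +102.652ms=2/7b
16) 4721.985ms=92/7b +102.652ms=2/7b
17) 4824.636ms=94/7b +102.652ms=2/7b
18) 4927.288ms=96/7b +102.652ms=2/7b
19) 5029.94ms=14b +718.563ms=2b
Σ=16b of 16 (167bpm 4/4) — PASS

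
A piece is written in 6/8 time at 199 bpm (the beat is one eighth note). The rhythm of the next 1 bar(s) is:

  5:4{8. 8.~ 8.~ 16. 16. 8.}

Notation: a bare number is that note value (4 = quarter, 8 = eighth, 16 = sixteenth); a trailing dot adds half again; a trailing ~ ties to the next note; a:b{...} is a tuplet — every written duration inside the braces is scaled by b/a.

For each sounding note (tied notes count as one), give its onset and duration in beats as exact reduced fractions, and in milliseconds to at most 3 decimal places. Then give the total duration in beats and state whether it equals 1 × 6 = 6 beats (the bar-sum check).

1) 0.0ms=0b +361.809ms=6/5b
2) 361.809ms=6/5b +904.523ms=3b
3) 1266.332ms=21/5b +180.905ms=3/5b
4) 1447.236ms=24/5b +361.809ms=6/5b
Σ=6b of 6 (199bpm 6/8) — PASS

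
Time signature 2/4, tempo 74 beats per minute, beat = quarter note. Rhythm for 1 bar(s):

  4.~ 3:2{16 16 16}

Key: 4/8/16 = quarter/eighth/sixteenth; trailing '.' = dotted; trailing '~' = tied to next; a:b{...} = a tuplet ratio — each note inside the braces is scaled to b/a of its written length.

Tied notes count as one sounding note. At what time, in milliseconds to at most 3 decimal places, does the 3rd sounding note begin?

note 3 onset = 11/6b = 1486.486ms

1. 0.0ms @ 0 + 1351.351ms (5/3)
2. 1351.351ms @ 5/3 + 135.135ms (1/6)
3. 1486.486ms @ 11/6 + 135.135ms (1/6)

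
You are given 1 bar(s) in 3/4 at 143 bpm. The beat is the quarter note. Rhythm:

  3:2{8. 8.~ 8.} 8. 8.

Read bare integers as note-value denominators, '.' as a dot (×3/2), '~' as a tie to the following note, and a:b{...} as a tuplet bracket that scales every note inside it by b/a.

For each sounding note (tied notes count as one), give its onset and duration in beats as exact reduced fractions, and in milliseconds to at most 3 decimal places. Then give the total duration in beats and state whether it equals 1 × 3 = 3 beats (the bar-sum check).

1) 0.0ms=0b +209.79ms=1/2b
2) 209.79ms=1/2b +419.58ms=1b
3) 629.371ms=3/2b +314.685ms=3/4b
4) 944.056ms=9/4b +314.685ms=3/4b
Σ=3b of 3 (143bpm 3/4) — PASS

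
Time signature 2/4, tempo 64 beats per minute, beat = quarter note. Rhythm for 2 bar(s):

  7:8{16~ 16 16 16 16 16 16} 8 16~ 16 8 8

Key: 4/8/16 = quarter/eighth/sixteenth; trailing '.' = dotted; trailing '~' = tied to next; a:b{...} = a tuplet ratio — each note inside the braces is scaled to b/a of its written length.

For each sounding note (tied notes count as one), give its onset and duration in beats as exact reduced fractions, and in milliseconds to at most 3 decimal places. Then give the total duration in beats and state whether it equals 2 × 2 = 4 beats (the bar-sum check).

1) 0.0ms=0b +535.714ms=4/7b
2) 535.714ms=4/7b +267.857ms=2/7b
3) 803.571ms=6/7b +267.857ms=2/7b
4) 1071.429ms=8/7b +267.857ms=2/7b
5) 1339.286ms=10/7b +267.857ms=2/7b
6) 1607.143ms=12/7b +267.857ms=2/7b
7) 1875.0ms=2b +468.75ms=1/2b
8) 2343.75ms=5/2b +468.75ms=1/2b
9) 2812.5ms=3b +468.75ms=1/2b
10) 3281.25ms=7/2b +468.75ms=1/2b
Σ=4b of 4 (64bpm 2/4) — PASS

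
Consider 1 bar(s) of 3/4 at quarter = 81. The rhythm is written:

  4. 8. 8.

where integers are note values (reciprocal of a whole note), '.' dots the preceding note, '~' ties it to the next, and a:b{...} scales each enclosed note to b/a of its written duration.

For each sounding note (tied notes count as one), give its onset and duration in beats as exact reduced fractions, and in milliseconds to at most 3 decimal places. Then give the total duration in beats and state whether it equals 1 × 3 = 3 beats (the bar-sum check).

1) 0.0ms=0b +1111.111ms=3/2b
2) 1111.111ms=3/2b +555.556ms=3/4b
3) 1666.667ms=9/4b +555.556ms=3/4b
Σ=3b of 3 (81bpm 3/4) — PASS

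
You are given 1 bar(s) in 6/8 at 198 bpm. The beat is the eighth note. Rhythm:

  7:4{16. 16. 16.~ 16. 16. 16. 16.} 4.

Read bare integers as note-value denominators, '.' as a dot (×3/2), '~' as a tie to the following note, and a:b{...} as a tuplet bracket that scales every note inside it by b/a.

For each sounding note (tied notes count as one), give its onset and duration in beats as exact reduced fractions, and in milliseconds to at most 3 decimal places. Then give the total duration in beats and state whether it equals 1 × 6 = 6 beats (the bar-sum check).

1) 0.0ms=0b +129.87ms=3/7b
2) 129.87ms=3/7b +129.87ms=3/7b
3) 259.74ms=6/7b +259.74ms=6/7b
4) 519.481ms=12/7b +129.87ms=3/7b
5) 649.351ms=15/7b +129.87ms=3/7b
6) 779.221ms=18/7b +129.87ms=3/7b
7) 909.091ms=3b +909.091ms=3b
Σ=6b of 6 (198bpm 6/8) — PASS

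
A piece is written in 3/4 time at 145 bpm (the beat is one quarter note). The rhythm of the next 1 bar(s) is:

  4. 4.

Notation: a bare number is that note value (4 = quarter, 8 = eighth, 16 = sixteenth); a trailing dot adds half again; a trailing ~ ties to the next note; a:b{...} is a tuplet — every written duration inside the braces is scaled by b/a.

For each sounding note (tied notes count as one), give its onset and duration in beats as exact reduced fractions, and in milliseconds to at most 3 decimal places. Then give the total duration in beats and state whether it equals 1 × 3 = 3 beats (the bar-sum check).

1) 0.0ms=0b +620.69ms=3/2b
2) 620.69ms=3/2b +620.69ms=3/2b
Σ=3b of 3 (145bpm 3/4) — PASS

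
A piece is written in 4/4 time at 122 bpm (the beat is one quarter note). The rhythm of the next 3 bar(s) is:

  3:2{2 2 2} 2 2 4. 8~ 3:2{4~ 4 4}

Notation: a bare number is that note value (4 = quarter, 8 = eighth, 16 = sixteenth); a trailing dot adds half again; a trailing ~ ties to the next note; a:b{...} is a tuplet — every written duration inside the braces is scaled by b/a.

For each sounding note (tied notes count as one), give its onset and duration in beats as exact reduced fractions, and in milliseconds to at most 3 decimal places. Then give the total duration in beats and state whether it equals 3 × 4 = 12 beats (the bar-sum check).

1) 0.0ms=0b +655.738ms=4/3b
2) 655.738ms=4/3b +655.738ms=4/3b
3) 1311.475ms=8/3b +655.738ms=4/3b
4) 1967.213ms=4b +983.607ms=2b
5) 2950.82ms=6b +983.607ms=2b
6) 3934.426ms=8b +737.705ms=3/2b
7) 4672.131ms=19/2b +901.639ms=11/6b
8) 5573.77ms=34/3b +327.869ms=2/3b
Σ=12b of 12 (122bpm 4/4) — PASS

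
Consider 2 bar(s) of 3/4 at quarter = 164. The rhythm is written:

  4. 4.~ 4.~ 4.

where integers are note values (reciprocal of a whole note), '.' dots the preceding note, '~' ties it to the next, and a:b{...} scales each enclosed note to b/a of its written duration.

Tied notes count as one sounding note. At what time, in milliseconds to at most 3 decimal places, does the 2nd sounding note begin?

note 2 onset = 3/2b = 548.78ms

1. 0.0ms @ 0 + 548.78ms (3/2)
2. 548.78ms @ 3/2 + 1646.341ms (9/2)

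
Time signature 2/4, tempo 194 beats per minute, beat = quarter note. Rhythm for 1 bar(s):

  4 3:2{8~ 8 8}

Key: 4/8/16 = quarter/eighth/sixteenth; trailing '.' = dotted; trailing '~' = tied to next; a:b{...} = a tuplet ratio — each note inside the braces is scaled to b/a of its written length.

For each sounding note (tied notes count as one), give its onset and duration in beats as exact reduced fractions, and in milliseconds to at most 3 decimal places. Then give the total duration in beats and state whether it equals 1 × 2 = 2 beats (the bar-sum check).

1) 0.0ms=0b +309.278ms=1b
2) 309.278ms=1b +206.186ms=2/3b
3) 515.464ms=5/3b +103.093ms=1/3b
Σ=2b of 2 (194bpm 2/4) — PASS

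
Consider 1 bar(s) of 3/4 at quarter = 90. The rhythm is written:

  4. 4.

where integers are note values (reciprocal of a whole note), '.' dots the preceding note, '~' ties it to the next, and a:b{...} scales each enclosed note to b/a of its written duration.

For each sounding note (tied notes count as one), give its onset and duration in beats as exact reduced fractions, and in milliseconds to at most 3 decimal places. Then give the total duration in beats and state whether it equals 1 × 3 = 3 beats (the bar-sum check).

1) 0.0ms=0b +1000.0ms=3/2b
2) 1000.0ms=3/2b +1000.0ms=3/2b
Σ=3b of 3 (90bpm 3/4) — PASS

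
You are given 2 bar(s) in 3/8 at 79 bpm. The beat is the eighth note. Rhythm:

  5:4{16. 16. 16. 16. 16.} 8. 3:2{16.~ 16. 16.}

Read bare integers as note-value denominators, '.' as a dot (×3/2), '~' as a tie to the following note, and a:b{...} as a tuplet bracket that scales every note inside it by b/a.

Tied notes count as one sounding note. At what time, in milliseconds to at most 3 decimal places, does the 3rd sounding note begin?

1. 0.0ms @ 0 + 455.696ms (3/5)
2. 455.696ms @ 3/5 + 455.696ms (3/5)
3. 911.392ms @ 6/5 + 455.696ms (3/5)
4. 1367.089ms @ 9/5 + 455.696ms (3/5)
5. 1822.785ms @ 12/5 + 455.696ms (3/5)
6. 2278.481ms @ 3 + 1139.241ms (3/2)
7. 3417.722ms @ 9/2 + 759.494ms (1)
8. 4177.215ms @ 11/2 + 379.747ms (1/2)

note 3 onset = 6/5b = 911.392ms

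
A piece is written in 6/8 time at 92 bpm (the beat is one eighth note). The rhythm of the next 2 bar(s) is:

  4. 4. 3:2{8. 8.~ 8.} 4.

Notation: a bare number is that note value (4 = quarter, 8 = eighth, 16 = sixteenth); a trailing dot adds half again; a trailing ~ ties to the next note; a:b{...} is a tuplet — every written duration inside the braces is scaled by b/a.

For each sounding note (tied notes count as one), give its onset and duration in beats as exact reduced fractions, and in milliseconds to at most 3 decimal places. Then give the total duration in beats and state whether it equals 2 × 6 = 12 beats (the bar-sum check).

1) 0.0ms=0b +1956.522ms=3b
2) 1956.522ms=3b +1956.522ms=3b
3) 3913.043ms=6b +652.174ms=1b
4) 4565.217ms=7b +1304.348ms=2b
5) 5869.565ms=9b +1956.522ms=3b
Σ=12b of 12 (92bpm 6/8) — PASS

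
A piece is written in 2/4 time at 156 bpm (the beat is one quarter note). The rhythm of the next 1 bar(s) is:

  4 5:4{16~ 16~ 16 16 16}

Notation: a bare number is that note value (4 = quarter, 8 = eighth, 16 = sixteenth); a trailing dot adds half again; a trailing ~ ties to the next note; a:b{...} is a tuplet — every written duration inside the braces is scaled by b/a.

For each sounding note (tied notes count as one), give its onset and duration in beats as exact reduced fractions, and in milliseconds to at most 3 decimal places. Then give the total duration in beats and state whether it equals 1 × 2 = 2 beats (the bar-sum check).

1) 0.0ms=0b +384.615ms=1b
2) 384.615ms=1b +230.769ms=3/5b
3) 615.385ms=8/5b +76.923ms=1/5b
4) 692.308ms=9/5b +76.923ms=1/5b
Σ=2b of 2 (156bpm 2/4) — PASS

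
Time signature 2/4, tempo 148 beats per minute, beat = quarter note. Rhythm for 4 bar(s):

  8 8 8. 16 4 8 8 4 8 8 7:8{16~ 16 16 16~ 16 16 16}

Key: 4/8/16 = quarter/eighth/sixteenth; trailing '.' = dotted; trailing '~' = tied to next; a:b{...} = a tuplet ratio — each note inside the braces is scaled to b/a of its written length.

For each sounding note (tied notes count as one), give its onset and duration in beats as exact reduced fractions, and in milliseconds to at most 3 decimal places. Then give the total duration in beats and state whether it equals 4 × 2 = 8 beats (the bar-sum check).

1) 0.0ms=0b +202.703ms=1/2b
2) 202.703ms=1/2b +202.703ms=1/2b
3) 405.405ms=1b +304.054ms=3/4b
4) 709.459ms=7/4b +101.351ms=1/4b
5) 810.811ms=2b +405.405ms=1b
6) 1216.216ms=3b +202.703ms=1/2b
7) 1418.919ms=7/2b +202.703ms=1/2b
8) 1621.622ms=4b +405.405ms=1b
9) 2027.027ms=5b +202.703ms=1/2b
10) 2229.73ms=11/2b +202.703ms=1/2b
11) 2432.432ms=6b +231.66ms=4/7b
12) 2664.093ms=46/7b +115.83ms=2/7b
13) 2779.923ms=48/7b +231.66ms=4/7b
14) 3011.583ms=52/7b +115.83ms=2/7b
15) 3127.413ms=54/7b +115.83ms=2/7b
Σ=8b of 8 (148bpm 2/4) — PASS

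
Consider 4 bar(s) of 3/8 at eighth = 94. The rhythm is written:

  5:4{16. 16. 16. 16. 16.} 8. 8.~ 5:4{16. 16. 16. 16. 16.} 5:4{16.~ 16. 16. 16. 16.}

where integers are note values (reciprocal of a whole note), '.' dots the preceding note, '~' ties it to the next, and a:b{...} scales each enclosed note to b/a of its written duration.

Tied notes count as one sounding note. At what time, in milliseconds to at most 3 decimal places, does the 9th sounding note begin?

note 9 onset = 36/5b = 4595.745ms

1. 0.0ms @ 0 + 382.979ms (3/5)
2. 382.979ms @ 3/5 + 382.979ms (3/5)
3. 765.957ms @ 6/5 + 382.979ms (3/5)
4. 1148.936ms @ 9/5 + 382.979ms (3/5)
5. 1531.915ms @ 12/5 + 382.979ms (3/5)
6. 1914.894ms @ 3 + 957.447ms (3/2)
7. 2872.34ms @ 9/2 + 1340.426ms (21/10)
8. 4212.766ms @ 33/5 + 382.979ms (3/5)
9. 4595.745ms @ 36/5 + 382.979ms (3/5)
10. 4978.723ms @ 39/5 + 382.979ms (3/5)
11. 5361.702ms @ 42/5 + 382.979ms (3/5)
12. 5744.681ms @ 9 + 765.957ms (6/5)
13. 6510.638ms @ 51/5 + 382.979ms (3/5)
14. 6893.617ms @ 54/5 + 382.979ms (3/5)
15. 7276.596ms @ 57/5 + 382.979ms (3/5)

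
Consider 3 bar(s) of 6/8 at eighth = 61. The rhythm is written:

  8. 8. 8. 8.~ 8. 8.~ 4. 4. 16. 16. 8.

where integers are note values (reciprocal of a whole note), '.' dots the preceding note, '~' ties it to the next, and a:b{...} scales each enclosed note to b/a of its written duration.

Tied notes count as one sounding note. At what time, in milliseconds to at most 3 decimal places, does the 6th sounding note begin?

1. 0.0ms @ 0 + 1475.41ms (3/2)
2. 1475.41ms @ 3/2 + 1475.41ms (3/2)
3. 2950.82ms @ 3 + 1475.41ms (3/2)
4. 4426.23ms @ 9/2 + 2950.82ms (3)
5. 7377.049ms @ 15/2 + 4426.23ms (9/2)
6. 11803.279ms @ 12 + 2950.82ms (3)
7. 14754.098ms @ 15 + 737.705ms (3/4)
8. 15491.803ms @ 63/4 + 737.705ms (3/4)
9. 16229.508ms @ 33/2 + 1475.41ms (3/2)

note 6 onset = 12b = 11803.279ms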